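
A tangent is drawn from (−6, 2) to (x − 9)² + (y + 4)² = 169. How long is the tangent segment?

With centre O = (9, −4), |OP|² = 261 and r² = 169.
The tangent meets the radius at right angles, so tangent² = |PO|² − r² = 261 − 169 = 92.

2√23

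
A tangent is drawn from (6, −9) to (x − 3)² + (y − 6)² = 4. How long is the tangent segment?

The centre is (3, 6) and r = 2. The square of the distance from P to the centre is 9 + 225 = 234.
The tangent meets the radius at right angles, so tangent² = |PO|² − r² = 234 − 4 = 230.

√230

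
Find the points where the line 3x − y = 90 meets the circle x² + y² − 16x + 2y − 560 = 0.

(23, −21) and (32, 6)

From the line, y = 3x − 90. Substituting:
10x² − 550x + 7360 = 0  ⟹  x² − 55x + 736 = 0
x = 32 or x = 23, giving (32, 6) and (23, −21).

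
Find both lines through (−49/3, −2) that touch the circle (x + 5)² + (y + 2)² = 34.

3x − 5y = −39 and 3x + 5y = −59

A line y − (−2) = m(x − (−49/3)) is tangent when its distance from (−5, −2) is √34:
[m·(34/3) − (0)]² = 34(m² + 1)
25m² − 9 = 0, so m = 3/5 or m = −3/5.
With m = 3/5: 3x − 5y = −39. With m = −3/5: 3x + 5y = −59.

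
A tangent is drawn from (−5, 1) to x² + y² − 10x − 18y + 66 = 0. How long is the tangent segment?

2√31

The centre is (5, 9) and r = 2√10. The square of the distance from P to the centre is 100 + 64 = 164.
The tangent meets the radius at right angles, so tangent² = |PO|² − r² = 164 − 40 = 124.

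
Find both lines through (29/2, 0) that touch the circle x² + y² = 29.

Let a tangent through (29/2, 0) have slope m. Its distance from (0, 0) must equal √29:
(−29/2m − (0))² = 29(m² + 1)
25m² − 4 = 0, so m = −2/5 or m = 2/5.
Through (29/2, 0) these give 2x + 5y = 29 and 2x − 5y = 29.

2x + 5y = 29 and 2x − 5y = 29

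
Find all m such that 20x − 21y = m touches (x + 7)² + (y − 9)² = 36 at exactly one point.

For a tangent, require d(centre, line) = r = 6.
|20·(−7) − 21·9 − m| / √841 = 6
|m − (−329)| = 6·29, so m = −155 or m = −503.

m = −503 or m = −155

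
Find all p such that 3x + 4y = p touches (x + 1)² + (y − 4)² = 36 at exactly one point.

p = −17 or p = 43

For a tangent, require d(centre, line) = r = 6.
|3·(−1) + 4·4 − p| / √25 = 6
|p − (13)| = 6·5, so p = 43 or p = −17.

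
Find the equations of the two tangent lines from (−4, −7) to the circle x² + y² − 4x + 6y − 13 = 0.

x + 5y = −39 and 5x − y = −13

Write the tangent as mx − y + (−7 − m·(−4)) = 0 and set its distance from the centre to √26:
(6m − (4))² = 26(m² + 1)
5m² − 24m − 5 = 0, so m = −1/5 or m = 5.
With m = −1/5: x + 5y = −39. With m = 5: 5x − y = −13.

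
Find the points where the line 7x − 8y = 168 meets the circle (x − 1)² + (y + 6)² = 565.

Substitute y = (−168 + 7x)/8:
113x² − 1808x − 21696 = 0  ⟹  x² − 16x − 192 = 0
x = 24 or x = −8, giving (24, 0) and (−8, −28).

(−8, −28) and (24, 0)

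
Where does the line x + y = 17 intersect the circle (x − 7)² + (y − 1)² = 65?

(8, 9) and (15, 2)

From the line, y = −x + 17. Substituting:
2x² − 46x + 240 = 0  ⟹  x² − 23x + 120 = 0
x = 15 or x = 8, giving (15, 2) and (8, 9).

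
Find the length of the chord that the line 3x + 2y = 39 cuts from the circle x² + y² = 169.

The distance from (0, 0) to the line is 39/√13, and r² = 169.
Half the chord is √(r² − d²) = √(52), so the full chord is 4√13.

4√13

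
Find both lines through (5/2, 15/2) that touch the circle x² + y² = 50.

A line y − (15/2) = m(x − (5/2)) is tangent when its distance from (0, 0) is 5√2:
(−5/2m − (−15/2))² = 50(m² + 1)
7m² + 6m − 1 = 0, so m = −1 or m = 1/7.
Through (5/2, 15/2) these give x + y = 10 and x − 7y = −50.

x + y = 10 and x − 7y = −50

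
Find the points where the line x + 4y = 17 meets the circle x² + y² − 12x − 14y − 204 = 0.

(−11, 7) and (21, −1)

Express y = (17 − x)/4 and substitute into the circle:
17x² − 170x − 3927 = 0  ⟹  x² − 10x − 231 = 0
x = 21 or x = −11, giving (21, −1) and (−11, 7).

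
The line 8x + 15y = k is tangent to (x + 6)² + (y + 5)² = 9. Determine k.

For a tangent, require d(centre, line) = r = 3.
|8·(−6) + 15·(−5) − k| / √289 = 3
|k − (−123)| = 3·17, so k = −72 or k = −174.

k = −174 or k = −72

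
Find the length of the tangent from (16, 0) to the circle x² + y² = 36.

Centre (0, 0), r² = 36. |PO|² = (16)² + (0)² = 256.
The tangent meets the radius at right angles, so tangent² = |PO|² − r² = 256 − 36 = 220.

2√55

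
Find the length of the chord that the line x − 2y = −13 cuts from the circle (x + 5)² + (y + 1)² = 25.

2√5

Centre (−5, −1), r² = 25. Perpendicular distance d from centre to line = |10| / √5 = 10/√5.
Half the chord is √(r² − d²) = √(5), so the full chord is 2√5.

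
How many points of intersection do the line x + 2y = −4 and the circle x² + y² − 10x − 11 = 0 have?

Centre (5, 0), r² = 36. Distance² from centre to line = (9)²/5 = 81/5.
Since d² < r², the line cuts the circle twice.

2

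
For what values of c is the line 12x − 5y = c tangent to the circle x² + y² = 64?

For a tangent, require d(centre, line) = r = 8.
|12·0 − 5·0 − c| / √169 = 8
|c| = 8·13, so c = 104 or c = −104.

c = −104 or c = 104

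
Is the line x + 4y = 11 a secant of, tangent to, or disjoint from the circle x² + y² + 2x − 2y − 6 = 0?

secant

Substituting the line into the circle gives 17x² + 18x − 63 = 0.
Δ = 324 − (−4284) = 4608.
Two real roots: the line is a secant.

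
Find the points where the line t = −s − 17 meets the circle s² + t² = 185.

Substitute t = −s − 17:
2s² + 34s + 104 = 0  ⟹  s² + 17s + 52 = 0
s = −4 or s = −13, giving (−4, −13) and (−13, −4).

(−13, −4) and (−4, −13)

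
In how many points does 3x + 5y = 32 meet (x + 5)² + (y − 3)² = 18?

Substituting the line into the circle gives 34x² + 148x + 464 = 0.
Δ = 21904 − 63104 = −41200.
No real roots: the line does not meet the circle.

0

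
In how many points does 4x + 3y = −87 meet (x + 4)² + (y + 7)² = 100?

Centre (−4, −7), r² = 100. Distance² from centre to line = (50)²/25 = 100.
Since d² = r², the line is tangent.

1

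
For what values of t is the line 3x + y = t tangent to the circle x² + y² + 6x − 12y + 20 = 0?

t = −3 ± 5√10

Tangency holds when the distance from the centre (−3, 6) to the line equals the radius 5:
|3·(−3) + 1·6 − t| / √10 = 5
|t − (−3)| = 5√10.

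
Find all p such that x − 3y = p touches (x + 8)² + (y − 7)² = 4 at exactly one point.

p = −29 ± 2√10

For a tangent, require d(centre, line) = r = 2.
|1·(−8) − 3·7 − p| / √10 = 2
|p − (−29)| = 2√10.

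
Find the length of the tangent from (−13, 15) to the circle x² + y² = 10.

8√6

Centre (0, 0), r² = 10. |PO|² = (−13)² + (15)² = 394.
The tangent meets the radius at right angles, so tangent² = |PO|² − r² = 394 − 10 = 384.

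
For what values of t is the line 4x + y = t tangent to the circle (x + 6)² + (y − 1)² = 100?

t = −23 ± 10√17

The line touches the circle iff its distance from (−6, 1) is 10:
|4·(−6) + 1·1 − t| / √17 = 10
|t − (−23)| = 10√17.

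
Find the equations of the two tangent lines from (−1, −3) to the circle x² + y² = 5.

2x + y = −5 and x − 2y = 5

A line y − (−3) = m(x − (−1)) is tangent when its distance from (0, 0) is √5:
[m·(1) − (3)]² = 5(m² + 1)
2m² + 3m − 2 = 0, so m = −2 or m = 1/2.
With m = −2: 2x + y = −5. With m = 1/2: x − 2y = 5.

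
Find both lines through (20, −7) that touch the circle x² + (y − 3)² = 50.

x + y = 13 and x + 7y = −29

A line y − (−7) = m(x − (20)) is tangent when its distance from (0, 3) is 5√2:
(−20m − (10))² = 50(m² + 1)
7m² + 8m + 1 = 0, so m = −1 or m = −1/7.
With m = −1: x + y = 13. With m = −1/7: x + 7y = −29.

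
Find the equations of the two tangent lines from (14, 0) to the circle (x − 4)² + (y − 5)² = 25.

4x + 3y = 56 and y = 0

Write the tangent as mx − y + (0 − m·(14)) = 0 and set its distance from the centre to 5:
(−10m − (5))² = 25(m² + 1)
3m² + 4m = 0, so m = −4/3 or m = 0.
With m = −4/3: 4x + 3y = 56. With m = 0: y = 0.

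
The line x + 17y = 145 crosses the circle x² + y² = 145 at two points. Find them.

(−8, 9) and (9, 8)

Express y = (145 − x)/17 and substitute into the circle:
290x² − 290x − 20880 = 0  ⟹  x² − x − 72 = 0
x = 9 or x = −8, giving (9, 8) and (−8, 9).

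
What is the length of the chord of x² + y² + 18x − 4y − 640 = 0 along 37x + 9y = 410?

5√58

Substitute y = (410 − 37x)/9:
1450x² − 27550x + 101500 = 0  ⟹  x² − 19x + 70 = 0
x = 14 or x = 5, giving (14, −12) and (5, 25).
Chord length = distance between (14, −12) and (5, 25) = √1450 = 5√58.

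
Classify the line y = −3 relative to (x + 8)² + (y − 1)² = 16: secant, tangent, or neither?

tangent

Centre (−8, 1), r² = 16. Distance² from centre to line = (4)² = 16.
Since d² = r², the line is tangent.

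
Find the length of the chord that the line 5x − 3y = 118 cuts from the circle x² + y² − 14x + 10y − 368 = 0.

6√34

From the line, y = (−118 + 5x)/3. Substituting:
34x² − 1156x + 7072 = 0  ⟹  x² − 34x + 208 = 0
x = 26 or x = 8, giving (26, 4) and (8, −26).
|(26, 4) − (8, −26)| = √((18)² + (30)²) = 6√34.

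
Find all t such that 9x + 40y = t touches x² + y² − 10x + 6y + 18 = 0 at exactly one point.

For a tangent, require d(centre, line) = r = 4.
|9·5 + 40·(−3) − t| / √1681 = 4
|t − (−75)| = 4·41, so t = 89 or t = −239.

t = −239 or t = 89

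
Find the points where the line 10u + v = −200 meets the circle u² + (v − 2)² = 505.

(−21, 10) and (−19, −10)

Express v = −10u − 200 and substitute into the circle:
101u² + 4040u + 40299 = 0  ⟹  u² + 40u + 399 = 0
u = −19 or u = −21, giving (−19, −10) and (−21, 10).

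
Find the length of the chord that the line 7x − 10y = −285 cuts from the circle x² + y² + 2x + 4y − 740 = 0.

Substitute y = (285 + 7x)/10:
149x² + 4470x + 18625 = 0  ⟹  x² + 30x + 125 = 0
x = −5 or x = −25, giving (−5, 25) and (−25, 11).
|(−5, 25) − (−25, 11)| = √((20)² + (14)²) = 2√149.

2√149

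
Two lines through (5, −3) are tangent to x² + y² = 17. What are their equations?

4x + y = 17 and x − 4y = 17

Write the tangent as mx − y + (−3 − m·(5)) = 0 and set its distance from the centre to √17:
(−5m − (3))² = 17(m² + 1)
4m² + 15m − 4 = 0, so m = −4 or m = 1/4.
Through (5, −3) these give 4x + y = 17 and x − 4y = 17.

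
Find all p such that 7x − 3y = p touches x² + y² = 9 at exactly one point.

p = ±3√58

For a tangent, require d(centre, line) = r = 3.
|7·0 − 3·0 − p| / √58 = 3
|p| = 3√58.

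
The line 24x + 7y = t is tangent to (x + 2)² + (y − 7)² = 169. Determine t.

t = −324 or t = 326

Tangency holds when the distance from the centre (−2, 7) to the line equals the radius 13:
|24·(−2) + 7·7 − t| / √625 = 13
|t − (1)| = 13·25, so t = 326 or t = −324.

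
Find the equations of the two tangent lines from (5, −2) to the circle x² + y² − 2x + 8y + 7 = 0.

Write the tangent as mx − y + (−2 − m·(5)) = 0 and set its distance from the centre to √10:
[m·(−4) − (−2)]² = 10(m² + 1)
3m² − 8m − 3 = 0, so m = −1/3 or m = 3.
Through (5, −2) these give x + 3y = −1 and 3x − y = 17.

x + 3y = −1 and 3x − y = 17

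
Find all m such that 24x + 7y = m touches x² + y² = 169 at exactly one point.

m = −325 or m = 325

Tangency holds when the distance from the centre (0, 0) to the line equals the radius 13:
|24·0 + 7·0 − m| / √625 = 13
|m| = 13·25, so m = 325 or m = −325.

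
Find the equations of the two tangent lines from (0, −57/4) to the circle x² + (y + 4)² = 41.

A line y − (−57/4) = m(x − (0)) is tangent when its distance from (0, −4) is √41:
[m·(0) − (41/4)]² = 41(m² + 1)
16m² − 25 = 0, so m = −5/4 or m = 5/4.
With m = −5/4: 5x + 4y = −57. With m = 5/4: 5x − 4y = 57.

5x + 4y = −57 and 5x − 4y = 57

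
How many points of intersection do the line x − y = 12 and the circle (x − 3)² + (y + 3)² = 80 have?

2

Centre (3, −3), r² = 80. Distance² from centre to line = (−6)²/2 = 18.
Since d² < r², the line cuts the circle twice.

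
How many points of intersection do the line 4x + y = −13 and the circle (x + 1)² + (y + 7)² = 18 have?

Substituting the line into the circle gives 17x² + 50x + 19 = 0.
Discriminant = (50)² − 4·17·(19) = 1208 > 0.
Two real roots: the line is a secant.

2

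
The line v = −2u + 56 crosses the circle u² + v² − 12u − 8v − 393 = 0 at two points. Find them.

From the line, v = −2u + 56. Substituting:
5u² − 220u + 2295 = 0  ⟹  u² − 44u + 459 = 0
u = 27 or u = 17, giving (27, 2) and (17, 22).

(17, 22) and (27, 2)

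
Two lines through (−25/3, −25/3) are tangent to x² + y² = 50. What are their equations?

x − 7y = 50 and 7x − y = −50

A line y − (−25/3) = m(x − (−25/3)) is tangent when its distance from (0, 0) is 5√2:
[m·(25/3) − (25/3)]² = 50(m² + 1)
7m² − 50m + 7 = 0, so m = 1/7 or m = 7.
Through (−25/3, −25/3) these give x − 7y = 50 and 7x − y = −50.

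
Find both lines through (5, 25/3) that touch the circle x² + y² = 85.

Write the tangent as mx − y + (25/3 − m·(5)) = 0 and set its distance from the centre to √85:
(−5m − (−25/3))² = 85(m² + 1)
54m² + 75m + 14 = 0, so m = −7/6 or m = −2/9.
Through (5, 25/3) these give 7x + 6y = 85 and 2x + 9y = 85.

7x + 6y = 85 and 2x + 9y = 85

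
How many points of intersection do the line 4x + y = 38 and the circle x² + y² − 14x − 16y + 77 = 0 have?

2

Centre (7, 8), r² = 36. Distance² from centre to line = (−2)²/17 = 4/17.
Since d² < r², the line cuts the circle twice.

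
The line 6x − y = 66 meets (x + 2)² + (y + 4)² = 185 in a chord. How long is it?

2√37

Express y = 6x − 66 and substitute into the circle:
37x² − 740x + 3663 = 0  ⟹  x² − 20x + 99 = 0
x = 11 or x = 9, giving (11, 0) and (9, −12).
Chord length = distance between (11, 0) and (9, −12) = √148 = 2√37.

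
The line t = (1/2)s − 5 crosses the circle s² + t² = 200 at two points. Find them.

(−10, −10) and (14, 2)

Express t = (−10 + s)/2 and substitute into the circle:
5s² − 20s − 700 = 0  ⟹  s² − 4s − 140 = 0
s = 14 or s = −10, giving (14, 2) and (−10, −10).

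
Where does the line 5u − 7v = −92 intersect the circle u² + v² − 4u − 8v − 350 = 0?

(−17, 1) and (11, 21)

Express v = (92 + 5u)/7 and substitute into the circle:
74u² + 444u − 13838 = 0  ⟹  u² + 6u − 187 = 0
u = 11 or u = −17, giving (11, 21) and (−17, 1).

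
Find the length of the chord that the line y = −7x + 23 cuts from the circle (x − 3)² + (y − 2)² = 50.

10√2

Centre (3, 2), r² = 50. Perpendicular distance d from centre to line = |0| / √50 = 0/√50.
Half the chord is √(r² − d²) = √(50), so the full chord is 10√2.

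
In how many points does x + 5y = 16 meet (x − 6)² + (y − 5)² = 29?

Substituting the line into the circle gives 26x² − 282x + 256 = 0.
Δ = 79524 − 26624 = 52900.
Two real roots: the line is a secant.

2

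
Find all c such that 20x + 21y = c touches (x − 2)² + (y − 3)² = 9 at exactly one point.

c = 16 or c = 190

For a tangent, require d(centre, line) = r = 3.
|20·2 + 21·3 − c| / √841 = 3
|c − (103)| = 3·29, so c = 190 or c = 16.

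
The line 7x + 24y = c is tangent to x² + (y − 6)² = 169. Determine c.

c = −181 or c = 469

Tangency holds when the distance from the centre (0, 6) to the line equals the radius 13:
|7·0 + 24·6 − c| / √625 = 13
|c − (144)| = 13·25, so c = 469 or c = −181.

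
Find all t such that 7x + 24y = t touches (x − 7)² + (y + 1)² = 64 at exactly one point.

t = −175 or t = 225

Tangency holds when the distance from the centre (7, −1) to the line equals the radius 8:
|7·7 + 24·(−1) − t| / √625 = 8
|t − (25)| = 8·25, so t = 225 or t = −175.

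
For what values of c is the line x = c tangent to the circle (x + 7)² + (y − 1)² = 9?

For a tangent, require d(centre, line) = r = 3.
|1·(−7) + 0·1 − c| / √1 = 3
|c − (−7)| = 3, so c = −4 or c = −10.

c = −10 or c = −4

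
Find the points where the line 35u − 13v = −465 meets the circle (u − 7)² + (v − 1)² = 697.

(−17, −10) and (−4, 25)

Substitute v = (465 + 35u)/13:
1394u² + 29274u + 94792 = 0  ⟹  u² + 21u + 68 = 0
u = −4 or u = −17, giving (−4, 25) and (−17, −10).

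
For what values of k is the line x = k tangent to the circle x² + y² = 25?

k = −5 or k = 5

The line touches the circle iff its distance from (0, 0) is 5:
|1·0 + 0·0 − k| / √1 = 5
|k| = 5, so k = 5 or k = −5.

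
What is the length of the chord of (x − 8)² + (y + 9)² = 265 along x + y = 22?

Centre (8, −9), r² = 265. Perpendicular distance d from centre to line = |−23| / √2 = 23/√2.
Chord = 2√(r² − d²) = 2·√(1/2) = √2.

√2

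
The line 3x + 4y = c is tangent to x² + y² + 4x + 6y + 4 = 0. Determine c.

The line touches the circle iff its distance from (−2, −3) is 3:
|3·(−2) + 4·(−3) − c| / √25 = 3
|c − (−18)| = 3·5, so c = −3 or c = −33.

c = −33 or c = −3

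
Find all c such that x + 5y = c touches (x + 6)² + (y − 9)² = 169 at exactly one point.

For a tangent, require d(centre, line) = r = 13.
|1·(−6) + 5·9 − c| / √26 = 13
|c − (39)| = 13√26.

c = 39 ± 13√26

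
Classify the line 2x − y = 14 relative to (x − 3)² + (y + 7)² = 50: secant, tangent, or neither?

d² = (2·3 − 1·(−7) − (14))²/5 = 1/5; r² = 50.
Since d² < r², the line cuts the circle twice.

secant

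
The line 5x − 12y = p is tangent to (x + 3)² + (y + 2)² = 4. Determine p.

p = −17 or p = 35

Tangency holds when the distance from the centre (−3, −2) to the line equals the radius 2:
|5·(−3) − 12·(−2) − p| / √169 = 2
|p − (9)| = 2·13, so p = 35 or p = −17.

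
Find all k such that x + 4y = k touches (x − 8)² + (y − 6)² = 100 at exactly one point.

For a tangent, require d(centre, line) = r = 10.
|1·8 + 4·6 − k| / √17 = 10
|k − (32)| = 10√17.

k = 32 ± 10√17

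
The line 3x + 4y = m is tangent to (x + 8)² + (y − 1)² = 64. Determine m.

For a tangent, require d(centre, line) = r = 8.
|3·(−8) + 4·1 − m| / √25 = 8
|m − (−20)| = 8·5, so m = 20 or m = −60.

m = −60 or m = 20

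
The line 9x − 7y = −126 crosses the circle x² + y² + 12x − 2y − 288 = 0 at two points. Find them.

(−21, −9) and (0, 18)

Express y = (126 + 9x)/7 and substitute into the circle:
130x² + 2730x = 0  ⟹  x² + 21x = 0
x = 0 or x = −21, giving (0, 18) and (−21, −9).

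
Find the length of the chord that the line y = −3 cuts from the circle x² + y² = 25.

Centre (0, 0), r² = 25. Perpendicular distance d from centre to line = |3| / √1 = 3.
Chord = 2√(r² − d²) = 2·√(16) = 8.

8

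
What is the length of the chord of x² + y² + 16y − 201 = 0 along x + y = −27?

Express y = −x − 27 and substitute into the circle:
2x² + 38x + 96 = 0  ⟹  x² + 19x + 48 = 0
x = −3 or x = −16, giving (−3, −24) and (−16, −11).
|(−3, −24) − (−16, −11)| = √((13)² + (−13)²) = 13√2.

13√2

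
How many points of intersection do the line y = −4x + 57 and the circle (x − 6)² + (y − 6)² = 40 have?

0

Centre (6, 6), r² = 40. Distance² from centre to line = (−27)²/17 = 729/17.
Since d² > r², the line lies outside the circle.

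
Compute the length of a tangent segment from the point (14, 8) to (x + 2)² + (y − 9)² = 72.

√185

The centre is (−2, 9) and r = 6√2. The square of the distance from P to the centre is 256 + 1 = 257.
By the tangent–radius right angle, tangent length = √(|PO|² − r²) = √185.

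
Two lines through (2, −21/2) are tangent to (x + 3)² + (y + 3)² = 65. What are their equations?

Write the tangent as mx − y + (−21/2 − m·(2)) = 0 and set its distance from the centre to √65:
(−5m − (15/2))² = 65(m² + 1)
32m² − 60m + 7 = 0, so m = 7/4 or m = 1/8.
With m = 7/4: 7x − 4y = 56. With m = 1/8: x − 8y = 86.

7x − 4y = 56 and x − 8y = 86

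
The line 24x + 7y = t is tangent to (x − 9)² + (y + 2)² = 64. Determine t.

t = 2 or t = 402

Tangency holds when the distance from the centre (9, −2) to the line equals the radius 8:
|24·9 + 7·(−2) − t| / √625 = 8
|t − (202)| = 8·25, so t = 402 or t = 2.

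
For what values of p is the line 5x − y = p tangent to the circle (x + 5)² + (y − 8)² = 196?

For a tangent, require d(centre, line) = r = 14.
|5·(−5) − 1·8 − p| / √26 = 14
|p − (−33)| = 14√26.

p = −33 ± 14√26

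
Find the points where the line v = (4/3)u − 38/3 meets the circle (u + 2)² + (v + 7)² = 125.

Express v = (−38 + 4u)/3 and substitute into the circle:
25u² − 100u − 800 = 0  ⟹  u² − 4u − 32 = 0
u = 8 or u = −4, giving (8, −2) and (−4, −18).

(−4, −18) and (8, −2)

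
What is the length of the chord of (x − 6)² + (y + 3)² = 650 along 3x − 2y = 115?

2√13

Centre (6, −3), r² = 650. Perpendicular distance d from centre to line = |−91| / √13 = 91/√13.
Half the chord is √(r² − d²) = √(13), so the full chord is 2√13.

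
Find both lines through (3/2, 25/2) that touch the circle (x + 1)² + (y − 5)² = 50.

Let a tangent through (3/2, 25/2) have slope m. Its distance from (−1, 5) must equal 5√2:
[m·(−5/2) − (−15/2)]² = 50(m² + 1)
7m² + 6m − 1 = 0, so m = −1 or m = 1/7.
Through (3/2, 25/2) these give x + y = 14 and x − 7y = −86.

x + y = 14 and x − 7y = −86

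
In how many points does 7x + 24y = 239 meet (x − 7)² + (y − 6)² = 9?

Centre (7, 6), r² = 9. Distance² from centre to line = (−46)²/625 = 2116/625.
Since d² < r², the line cuts the circle twice.

2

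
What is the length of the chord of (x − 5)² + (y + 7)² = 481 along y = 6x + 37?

6√37

Centre (5, −7), r² = 481. Perpendicular distance d from centre to line = |74| / √37 = 74/√37.
Chord = 2√(r² − d²) = 2·√(333) = 6√37.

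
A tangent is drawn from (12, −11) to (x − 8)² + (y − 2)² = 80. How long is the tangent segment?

Centre (8, 2), r² = 80. |PO|² = (4)² + (−13)² = 185.
By the tangent–radius right angle, tangent length = √(|PO|² − r²) = √105.

√105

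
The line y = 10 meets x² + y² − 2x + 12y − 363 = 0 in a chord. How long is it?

24

Centre (1, −6), r² = 400. Perpendicular distance d from centre to line = |−16| / √1 = 16.
Chord = 2√(r² − d²) = 2·√(144) = 24.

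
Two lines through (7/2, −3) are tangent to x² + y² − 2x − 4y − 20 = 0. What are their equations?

Let a tangent through (7/2, −3) have slope m. Its distance from (1, 2) must equal 5:
(−5/2m − (5))² = 25(m² + 1)
3m² − 4m = 0, so m = 4/3 or m = 0.
With m = 4/3: 4x − 3y = 23. With m = 0: y = −3.

4x − 3y = 23 and y = −3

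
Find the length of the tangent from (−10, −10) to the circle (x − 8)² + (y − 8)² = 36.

With centre O = (8, 8), |OP|² = 648 and r² = 36.
By the tangent–radius right angle, tangent length = √(|PO|² − r²) = √612 = 6√17.

6√17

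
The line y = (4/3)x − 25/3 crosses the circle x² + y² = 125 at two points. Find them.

Express y = (−25 + 4x)/3 and substitute into the circle:
25x² − 200x − 500 = 0  ⟹  x² − 8x − 20 = 0
x = 10 or x = −2, giving (10, 5) and (−2, −11).

(−2, −11) and (10, 5)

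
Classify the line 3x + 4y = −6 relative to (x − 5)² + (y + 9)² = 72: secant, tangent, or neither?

Substituting the line into the circle gives 25x² − 340x + 148 = 0.
Δ = 115600 − 14800 = 100800.
Two real roots: the line is a secant.

secant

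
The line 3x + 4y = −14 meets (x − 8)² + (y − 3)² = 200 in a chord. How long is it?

20

The distance from (8, 3) to the line is 50/√25, and r² = 200.
Chord = 2√(r² − d²) = 2·√(100) = 20.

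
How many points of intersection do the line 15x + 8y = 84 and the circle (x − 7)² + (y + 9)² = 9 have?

1

Substituting the line into the circle gives 289x² − 5576x + 26896 = 0.
Discriminant = (−5576)² − 4·289·(26896) = 0.
A repeated root: the line is tangent.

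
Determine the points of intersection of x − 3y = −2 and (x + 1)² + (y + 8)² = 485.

From the line, y = (2 + x)/3. Substituting:
10x² + 70x − 3680 = 0  ⟹  x² + 7x − 368 = 0
x = 16 or x = −23, giving (16, 6) and (−23, −7).

(−23, −7) and (16, 6)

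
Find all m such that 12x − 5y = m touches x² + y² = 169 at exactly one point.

m = −169 or m = 169

For a tangent, require d(centre, line) = r = 13.
|12·0 − 5·0 − m| / √169 = 13
|m| = 13·13, so m = 169 or m = −169.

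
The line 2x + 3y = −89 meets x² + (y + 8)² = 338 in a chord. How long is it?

From the line, y = (−89 − 2x)/3. Substituting:
13x² + 260x + 1183 = 0  ⟹  x² + 20x + 91 = 0
x = −7 or x = −13, giving (−7, −25) and (−13, −21).
|(−7, −25) − (−13, −21)| = √((6)² + (−4)²) = 2√13.

2√13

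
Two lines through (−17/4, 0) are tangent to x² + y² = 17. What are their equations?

Write the tangent as mx − y + (0 − m·(−17/4)) = 0 and set its distance from the centre to √17:
[m·(17/4) − (0)]² = 17(m² + 1)
m² − 16 = 0, so m = 4 or m = −4.
With m = 4: 4x − y = −17. With m = −4: 4x + y = −17.

4x − y = −17 and 4x + y = −17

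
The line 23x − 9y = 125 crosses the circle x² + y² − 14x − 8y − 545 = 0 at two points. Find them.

From the line, y = (−125 + 23x)/9. Substituting:
610x² − 8540x − 19520 = 0  ⟹  x² − 14x − 32 = 0
x = 16 or x = −2, giving (16, 27) and (−2, −19).

(−2, −19) and (16, 27)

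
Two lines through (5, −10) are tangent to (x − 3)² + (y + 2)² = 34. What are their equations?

A line y − (−10) = m(x − (5)) is tangent when its distance from (3, −2) is √34:
(−2m − (8))² = 34(m² + 1)
15m² − 16m − 15 = 0, so m = 5/3 or m = −3/5.
With m = 5/3: 5x − 3y = 55. With m = −3/5: 3x + 5y = −35.

5x − 3y = 55 and 3x + 5y = −35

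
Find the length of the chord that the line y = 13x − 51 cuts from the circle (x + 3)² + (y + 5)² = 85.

√170

Centre (−3, −5), r² = 85. Perpendicular distance d from centre to line = |−85| / √170 = 85/√170.
Half the chord is √(r² − d²) = √(85/2), so the full chord is √170.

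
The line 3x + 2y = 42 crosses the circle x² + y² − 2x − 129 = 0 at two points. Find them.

From the line, y = (42 − 3x)/2. Substituting:
13x² − 260x + 1248 = 0  ⟹  x² − 20x + 96 = 0
x = 12 or x = 8, giving (12, 3) and (8, 9).

(8, 9) and (12, 3)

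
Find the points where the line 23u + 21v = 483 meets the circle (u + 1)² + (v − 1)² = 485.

(0, 23) and (21, 0)

From the line, v = (483 − 23u)/21. Substituting:
970u² − 20370u = 0  ⟹  u² − 21u = 0
u = 21 or u = 0, giving (21, 0) and (0, 23).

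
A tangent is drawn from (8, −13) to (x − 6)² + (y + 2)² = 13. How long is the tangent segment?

4√7

Centre (6, −2), r² = 13. |PO|² = (2)² + (−11)² = 125.
By the tangent–radius right angle, tangent length = √(|PO|² − r²) = √112 = 4√7.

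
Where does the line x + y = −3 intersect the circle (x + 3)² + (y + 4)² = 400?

From the line, y = −x − 3. Substituting:
2x² + 4x − 390 = 0  ⟹  x² + 2x − 195 = 0
x = 13 or x = −15, giving (13, −16) and (−15, 12).

(−15, 12) and (13, −16)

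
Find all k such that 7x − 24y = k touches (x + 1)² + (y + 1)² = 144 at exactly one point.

k = −283 or k = 317

The line touches the circle iff its distance from (−1, −1) is 12:
|7·(−1) − 24·(−1) − k| / √625 = 12
|k − (17)| = 12·25, so k = 317 or k = −283.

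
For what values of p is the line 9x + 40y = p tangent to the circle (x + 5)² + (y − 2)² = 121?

Tangency holds when the distance from the centre (−5, 2) to the line equals the radius 11:
|9·(−5) + 40·2 − p| / √1681 = 11
|p − (35)| = 11·41, so p = 486 or p = −416.

p = −416 or p = 486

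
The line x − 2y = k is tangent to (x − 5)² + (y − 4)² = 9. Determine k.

k = −3 ± 3√5

For a tangent, require d(centre, line) = r = 3.
|1·5 − 2·4 − k| / √5 = 3
|k − (−3)| = 3√5.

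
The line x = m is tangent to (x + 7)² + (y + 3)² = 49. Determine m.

Tangency holds when the distance from the centre (−7, −3) to the line equals the radius 7:
|1·(−7) + 0·(−3) − m| / √1 = 7
|m − (−7)| = 7, so m = 0 or m = −14.

m = −14 or m = 0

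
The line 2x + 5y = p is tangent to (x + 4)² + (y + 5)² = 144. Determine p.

p = −33 ± 12√29

For a tangent, require d(centre, line) = r = 12.
|2·(−4) + 5·(−5) − p| / √29 = 12
|p − (−33)| = 12√29.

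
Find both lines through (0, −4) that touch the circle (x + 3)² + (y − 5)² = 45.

Write the tangent as mx − y + (−4 − m·(0)) = 0 and set its distance from the centre to 3√5:
[m·(−3) − (9)]² = 45(m² + 1)
2m² − 3m − 2 = 0, so m = 2 or m = −1/2.
With m = 2: 2x − y = 4. With m = −1/2: x + 2y = −8.

2x − y = 4 and x + 2y = −8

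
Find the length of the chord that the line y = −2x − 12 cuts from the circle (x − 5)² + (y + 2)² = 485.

18√5

The distance from (5, −2) to the line is 20/√5, and r² = 485.
Chord = 2√(r² − d²) = 2·√(405) = 18√5.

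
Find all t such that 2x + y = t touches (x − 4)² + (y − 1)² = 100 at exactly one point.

t = 9 ± 10√5

For a tangent, require d(centre, line) = r = 10.
|2·4 + 1·1 − t| / √5 = 10
|t − (9)| = 10√5.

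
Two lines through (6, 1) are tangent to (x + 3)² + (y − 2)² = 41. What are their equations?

5x + 4y = 34 and 4x − 5y = 19

A line y − (1) = m(x − (6)) is tangent when its distance from (−3, 2) is √41:
[m·(−9) − (1)]² = 41(m² + 1)
20m² + 9m − 20 = 0, so m = −5/4 or m = 4/5.
Through (6, 1) these give 5x + 4y = 34 and 4x − 5y = 19.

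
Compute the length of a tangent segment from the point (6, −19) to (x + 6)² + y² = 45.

The centre is (−6, 0) and r = 3√5. The square of the distance from P to the centre is 144 + 361 = 505.
The tangent meets the radius at right angles, so tangent² = |PO|² − r² = 505 − 45 = 460.

2√115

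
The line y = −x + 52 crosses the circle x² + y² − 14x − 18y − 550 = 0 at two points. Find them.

Substitute y = −x + 52:
2x² − 100x + 1218 = 0  ⟹  x² − 50x + 609 = 0
x = 29 or x = 21, giving (29, 23) and (21, 31).

(21, 31) and (29, 23)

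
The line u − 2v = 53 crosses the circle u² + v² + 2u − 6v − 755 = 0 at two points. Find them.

(5, −24) and (17, −18)

Express v = (−53 + u)/2 and substitute into the circle:
5u² − 110u + 425 = 0  ⟹  u² − 22u + 85 = 0
u = 17 or u = 5, giving (17, −18) and (5, −24).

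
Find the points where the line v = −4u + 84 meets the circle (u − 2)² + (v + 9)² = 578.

Substitute v = −4u + 84:
17u² − 748u + 8075 = 0  ⟹  u² − 44u + 475 = 0
u = 25 or u = 19, giving (25, −16) and (19, 8).

(19, 8) and (25, −16)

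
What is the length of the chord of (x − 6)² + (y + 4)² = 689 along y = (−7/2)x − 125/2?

4√53

Express y = (−125 − 7x)/2 and substitute into the circle:
53x² + 1590x + 11077 = 0  ⟹  x² + 30x + 209 = 0
x = −11 or x = −19, giving (−11, −24) and (−19, 4).
|(−11, −24) − (−19, 4)| = √((8)² + (−28)²) = 4√53.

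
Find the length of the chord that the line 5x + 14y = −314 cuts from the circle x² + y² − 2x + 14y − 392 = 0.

2√221

The distance from (1, −7) to the line is 221/√221, and r² = 442.
Half the chord is √(r² − d²) = √(221), so the full chord is 2√221.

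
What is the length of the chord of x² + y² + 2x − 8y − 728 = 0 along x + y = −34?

Centre (−1, 4), r² = 745. Perpendicular distance d from centre to line = |37| / √2 = 37/√2.
Chord = 2√(r² − d²) = 2·√(121/2) = 11√2.

11√2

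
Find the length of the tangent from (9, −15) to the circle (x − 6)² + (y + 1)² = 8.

√197

The centre is (6, −1) and r = 2√2. The square of the distance from P to the centre is 9 + 196 = 205.
The tangent meets the radius at right angles, so tangent² = |PO|² − r² = 205 − 8 = 197.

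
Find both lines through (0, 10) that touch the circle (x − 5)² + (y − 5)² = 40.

Write the tangent as mx − y + (10 − m·(0)) = 0 and set its distance from the centre to 2√10:
[m·(5) − (−5)]² = 40(m² + 1)
3m² − 10m + 3 = 0, so m = 3 or m = 1/3.
Through (0, 10) these give 3x − y = −10 and x − 3y = −30.

3x − y = −10 and x − 3y = −30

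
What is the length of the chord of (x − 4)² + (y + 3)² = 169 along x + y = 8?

Substitute y = −x + 8:
2x² − 30x − 32 = 0  ⟹  x² − 15x − 16 = 0
x = 16 or x = −1, giving (16, −8) and (−1, 9).
|(16, −8) − (−1, 9)| = √((17)² + (−17)²) = 17√2.

17√2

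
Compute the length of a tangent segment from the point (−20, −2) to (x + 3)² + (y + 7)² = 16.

√298

The centre is (−3, −7) and r = 4. The square of the distance from P to the centre is 289 + 25 = 314.
By the tangent–radius right angle, tangent length = √(|PO|² − r²) = √298.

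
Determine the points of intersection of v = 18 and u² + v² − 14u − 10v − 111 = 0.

Express v = 18 and substitute into the circle:
u² − 14u + 33 = 0
u = 11 or u = 3, giving (11, 18) and (3, 18).

(3, 18) and (11, 18)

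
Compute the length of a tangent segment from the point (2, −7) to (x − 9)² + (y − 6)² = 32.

√186

The centre is (9, 6) and r = 4√2. The square of the distance from P to the centre is 49 + 169 = 218.
Power of the point: PT² = |PO|² − r² = 186, so PT = √186.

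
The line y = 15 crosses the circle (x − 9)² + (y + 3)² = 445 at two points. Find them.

Substitute y = 15:
x² − 18x − 40 = 0
x = 20 or x = −2, giving (20, 15) and (−2, 15).

(−2, 15) and (20, 15)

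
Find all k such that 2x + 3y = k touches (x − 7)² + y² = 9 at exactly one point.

The line touches the circle iff its distance from (7, 0) is 3:
|2·7 + 3·0 − k| / √13 = 3
|k − (14)| = 3√13.

k = 14 ± 3√13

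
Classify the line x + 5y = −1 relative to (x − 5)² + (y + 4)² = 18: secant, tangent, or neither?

secant

Substituting the line into the circle gives 26x² − 288x + 536 = 0.
Discriminant = (−288)² − 4·26·(536) = 27200 > 0.
Two real roots: the line is a secant.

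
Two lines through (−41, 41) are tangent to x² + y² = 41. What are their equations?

5x + 4y = −41 and 4x + 5y = 41

Let a tangent through (−41, 41) have slope m. Its distance from (0, 0) must equal √41:
(41m − (−41))² = 41(m² + 1)
20m² + 41m + 20 = 0, so m = −5/4 or m = −4/5.
With m = −5/4: 5x + 4y = −41. With m = −4/5: 4x + 5y = 41.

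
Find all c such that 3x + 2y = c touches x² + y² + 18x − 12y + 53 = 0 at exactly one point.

c = −15 ± 8√13

For a tangent, require d(centre, line) = r = 8.
|3·(−9) + 2·6 − c| / √13 = 8
|c − (−15)| = 8√13.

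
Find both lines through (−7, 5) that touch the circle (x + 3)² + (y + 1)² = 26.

A line y − (5) = m(x − (−7)) is tangent when its distance from (−3, −1) is √26:
[m·(4) − (−6)]² = 26(m² + 1)
5m² − 24m − 5 = 0, so m = 5 or m = −1/5.
With m = 5: 5x − y = −40. With m = −1/5: x + 5y = 18.

5x − y = −40 and x + 5y = 18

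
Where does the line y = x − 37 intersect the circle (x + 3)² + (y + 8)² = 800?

Express y = x − 37 and substitute into the circle:
2x² − 52x + 50 = 0  ⟹  x² − 26x + 25 = 0
x = 25 or x = 1, giving (25, −12) and (1, −36).

(1, −36) and (25, −12)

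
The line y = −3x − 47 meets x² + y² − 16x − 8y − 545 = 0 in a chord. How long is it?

The distance from (8, 4) to the line is 75/√10, and r² = 625.
Chord = 2√(r² − d²) = 2·√(125/2) = 5√10.

5√10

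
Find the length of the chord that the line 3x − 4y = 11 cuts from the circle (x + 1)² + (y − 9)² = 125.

10

The distance from (−1, 9) to the line is 50/√25, and r² = 125.
Half the chord is √(r² − d²) = √(25), so the full chord is 10.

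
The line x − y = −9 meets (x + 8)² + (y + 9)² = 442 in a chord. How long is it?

Centre (−8, −9), r² = 442. Perpendicular distance d from centre to line = |10| / √2 = 10/√2.
Chord = 2√(r² − d²) = 2·√(392) = 28√2.

28√2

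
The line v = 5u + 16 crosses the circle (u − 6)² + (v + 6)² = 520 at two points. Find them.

From the line, v = 5u + 16. Substituting:
26u² + 208u = 0  ⟹  u² + 8u = 0
u = 0 or u = −8, giving (0, 16) and (−8, −24).

(−8, −24) and (0, 16)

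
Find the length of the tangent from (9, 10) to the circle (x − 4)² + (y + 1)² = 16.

√130

Centre (4, −1), r² = 16. |PO|² = (5)² + (11)² = 146.
The tangent meets the radius at right angles, so tangent² = |PO|² − r² = 146 − 16 = 130.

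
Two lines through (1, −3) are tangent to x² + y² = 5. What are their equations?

Write the tangent as mx − y + (−3 − m·(1)) = 0 and set its distance from the centre to √5:
(−1m − (3))² = 5(m² + 1)
2m² − 3m − 2 = 0, so m = 2 or m = −1/2.
Through (1, −3) these give 2x − y = 5 and x + 2y = −5.

2x − y = 5 and x + 2y = −5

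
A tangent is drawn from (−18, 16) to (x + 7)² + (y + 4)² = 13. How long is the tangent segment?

2√127

The centre is (−7, −4) and r = √13. The square of the distance from P to the centre is 121 + 400 = 521.
Power of the point: PT² = |PO|² − r² = 508, so PT = 2√127.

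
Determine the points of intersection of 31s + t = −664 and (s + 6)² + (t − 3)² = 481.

Express t = −31s − 664 and substitute into the circle:
962s² + 41366s + 444444 = 0  ⟹  s² + 43s + 462 = 0
s = −21 or s = −22, giving (−21, −13) and (−22, 18).

(−22, 18) and (−21, −13)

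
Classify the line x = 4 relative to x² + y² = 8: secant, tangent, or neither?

Substituting the line into the circle gives y² + 8 = 0.
Δ = 0 − 32 = −32.
No real roots: the line does not meet the circle.

neither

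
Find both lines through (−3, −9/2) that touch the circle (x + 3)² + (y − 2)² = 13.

3x − 2y = 0 and 3x + 2y = −18

Write the tangent as mx − y + (−9/2 − m·(−3)) = 0 and set its distance from the centre to √13:
[m·(0) − (13/2)]² = 13(m² + 1)
4m² − 9 = 0, so m = 3/2 or m = −3/2.
With m = 3/2: 3x − 2y = 0. With m = −3/2: 3x + 2y = −18.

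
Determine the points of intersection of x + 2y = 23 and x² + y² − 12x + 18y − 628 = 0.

Express y = (23 − x)/2 and substitute into the circle:
5x² − 130x − 1155 = 0  ⟹  x² − 26x − 231 = 0
x = 33 or x = −7, giving (33, −5) and (−7, 15).

(−7, 15) and (33, −5)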